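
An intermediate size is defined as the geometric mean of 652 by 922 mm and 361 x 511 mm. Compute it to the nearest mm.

Short side: √(652 · 361) = √235372 ≈ 485.2 → 485 mm
Long side: √(922 · 511) = √471142 ≈ 686.4 → 686 mm

485 × 686 mm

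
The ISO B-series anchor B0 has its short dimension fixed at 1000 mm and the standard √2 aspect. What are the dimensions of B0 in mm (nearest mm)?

Short side = 1000 mm; long side = 1000√2 ≈ 1414.2 mm.

1000 × 1414 mm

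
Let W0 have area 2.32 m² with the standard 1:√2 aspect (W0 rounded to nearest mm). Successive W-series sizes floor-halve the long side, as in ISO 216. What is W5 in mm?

226 × 320 mm

Let W0's short side be w mm. w · w√2 = 2.32 m² = 2,320,000 mm², so w ≈ 1280.8 mm and w√2 ≈ 1811.3 mm → W0 = 1281 × 1811 mm.
W1: ⌊1811/2⌋ × 1281 = 905 × 1281 mm
W2: ⌊1281/2⌋ × 905 = 640 × 905 mm
W3: ⌊905/2⌋ × 640 = 452 × 640 mm
W4: ⌊640/2⌋ × 452 = 320 × 452 mm
W5: ⌊452/2⌋ × 320 = 226 × 320 mm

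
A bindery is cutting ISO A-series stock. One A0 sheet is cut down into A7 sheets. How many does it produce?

Each ISO step halves the sheet: 1 × A0 → 2 × A1 → 4 × A2 → 8 × A3 → …
From A0 to A7 is 7 halving steps: 2^7 = 128.

128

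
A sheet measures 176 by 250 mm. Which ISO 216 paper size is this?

B5 (176 × 250 mm)

Aspect ratio 250/176 ≈ 1.420 — close to the ISO √2 ≈ 1.414.
In the B-series (B0 = 1000 × 1414 mm): B5 = 176 × 250 mm.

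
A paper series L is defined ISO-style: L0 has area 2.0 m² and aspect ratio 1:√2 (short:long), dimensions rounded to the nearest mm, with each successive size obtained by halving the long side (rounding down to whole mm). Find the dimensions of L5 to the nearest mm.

Let L0's short side be w mm. w · w√2 = 2.0 m² = 2,000,000 mm², so w ≈ 1189.2 mm and w√2 ≈ 1681.8 mm → L0 = 1189 × 1682 mm.
L1: ⌊1682/2⌋ × 1189 = 841 × 1189 mm
L2: ⌊1189/2⌋ × 841 = 594 × 841 mm
L3: ⌊841/2⌋ × 594 = 420 × 594 mm
L4: ⌊594/2⌋ × 420 = 297 × 420 mm
L5: ⌊420/2⌋ × 297 = 210 × 297 mm

210 × 297 mm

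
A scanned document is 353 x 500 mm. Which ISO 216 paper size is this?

Aspect ratio 500/353 ≈ 1.416 — close to the ISO √2 ≈ 1.414.
In the B-series (B0 = 1000 × 1414 mm): B3 = 353 × 500 mm.

B3 (353 × 500 mm)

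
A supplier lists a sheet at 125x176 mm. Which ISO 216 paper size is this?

B6 (125 × 176 mm)

Aspect ratio 176/125 ≈ 1.408 — close to the ISO √2 ≈ 1.414.
In the B-series (B0 = 1000 × 1414 mm): B6 = 125 × 176 mm.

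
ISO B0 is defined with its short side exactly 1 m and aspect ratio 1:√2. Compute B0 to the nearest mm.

1000 × 1414 mm

Short side = 1000 mm; long side = 1000√2 ≈ 1414.2 mm.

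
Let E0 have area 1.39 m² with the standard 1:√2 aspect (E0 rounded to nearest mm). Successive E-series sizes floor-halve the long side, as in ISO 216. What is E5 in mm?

Let E0's short side be w mm. w · w√2 = 1.39 m² = 1,390,000 mm², so w ≈ 991.4 mm and w√2 ≈ 1402.1 mm → E0 = 991 × 1402 mm.
E1: ⌊1402/2⌋ × 991 = 701 × 991 mm
E2: ⌊991/2⌋ × 701 = 495 × 701 mm
E3: ⌊701/2⌋ × 495 = 350 × 495 mm
E4: ⌊495/2⌋ × 350 = 247 × 350 mm
E5: ⌊350/2⌋ × 247 = 175 × 247 mm

175 × 247 mm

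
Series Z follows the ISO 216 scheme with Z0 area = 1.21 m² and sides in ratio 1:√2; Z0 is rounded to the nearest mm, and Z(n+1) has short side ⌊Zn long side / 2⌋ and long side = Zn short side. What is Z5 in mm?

Let Z0's short side be w mm. w · w√2 = 1.21 m² = 1,210,000 mm², so w ≈ 925.0 mm and w√2 ≈ 1308.1 mm → Z0 = 925 × 1308 mm.
Z1: ⌊1308/2⌋ × 925 = 654 × 925 mm
Z2: ⌊925/2⌋ × 654 = 462 × 654 mm
Z3: ⌊654/2⌋ × 462 = 327 × 462 mm
Z4: ⌊462/2⌋ × 327 = 231 × 327 mm
Z5: ⌊327/2⌋ × 231 = 163 × 231 mm

163 × 231 mm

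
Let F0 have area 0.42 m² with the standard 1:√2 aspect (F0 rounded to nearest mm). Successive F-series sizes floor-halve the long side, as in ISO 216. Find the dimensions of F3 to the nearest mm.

192 × 272 mm

Let F0's short side be w mm. w · w√2 = 0.42 m² = 420,000 mm², so w ≈ 545.0 mm and w√2 ≈ 770.7 mm → F0 = 545 × 771 mm.
F1: ⌊771/2⌋ × 545 = 385 × 545 mm
F2: ⌊545/2⌋ × 385 = 272 × 385 mm
F3: ⌊385/2⌋ × 272 = 192 × 272 mm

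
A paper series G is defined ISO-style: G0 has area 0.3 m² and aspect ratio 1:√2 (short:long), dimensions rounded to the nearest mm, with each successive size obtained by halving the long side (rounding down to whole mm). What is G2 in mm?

230 × 325 mm

Let G0's short side be w mm. w · w√2 = 0.3 m² = 300,000 mm², so w ≈ 460.6 mm and w√2 ≈ 651.4 mm → G0 = 461 × 651 mm.
G1: ⌊651/2⌋ × 461 = 325 × 461 mm
G2: ⌊461/2⌋ × 325 = 230 × 325 mm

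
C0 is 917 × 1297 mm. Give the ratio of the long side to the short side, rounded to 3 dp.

1.414

1297 / 917 = 1.414
Matches √2 ≈ 1.414 — the ISO 216 defining ratio.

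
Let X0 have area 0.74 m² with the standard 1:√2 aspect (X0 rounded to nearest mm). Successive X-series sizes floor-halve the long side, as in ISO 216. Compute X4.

180 × 255 mm

Let X0's short side be w mm. w · w√2 = 0.74 m² = 740,000 mm², so w ≈ 723.4 mm and w√2 ≈ 1023.0 mm → X0 = 723 × 1023 mm.
X1: ⌊1023/2⌋ × 723 = 511 × 723 mm
X2: ⌊723/2⌋ × 511 = 361 × 511 mm
X3: ⌊511/2⌋ × 361 = 255 × 361 mm
X4: ⌊361/2⌋ × 255 = 180 × 255 mm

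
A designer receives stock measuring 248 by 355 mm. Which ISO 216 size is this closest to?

B4 (250 × 353 mm)

Aspect ratio 355/248 ≈ 1.431 (ISO target is √2 ≈ 1.414).
In the B-series (B0 = 1000 × 1414 mm): B4 = 250 × 353 mm.
Off by 4 mm total — nearest standard size.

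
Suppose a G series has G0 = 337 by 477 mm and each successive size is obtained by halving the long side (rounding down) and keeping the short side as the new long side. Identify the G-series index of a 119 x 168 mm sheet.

G3

G0: 337 × 477 mm
G1: 238 × 337 mm
G2: 168 × 238 mm
G3: 119 × 168 mm
G4: 84 × 119 mm
→ matches G3.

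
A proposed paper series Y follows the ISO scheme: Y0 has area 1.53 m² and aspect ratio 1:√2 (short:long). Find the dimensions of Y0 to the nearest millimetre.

Let the short side be w mm. Then w · w√2 = 1.53 m² = 1,530,000 mm².
w² = 1,530,000/√2, so w ≈ 1040.1 mm; long side = w√2 ≈ 1471.0 mm.

1040 × 1471 mm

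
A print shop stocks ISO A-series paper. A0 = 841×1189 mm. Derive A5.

148 × 210 mm

A1: ⌊1189/2⌋ × 841 = 594 × 841 mm
A2: ⌊841/2⌋ × 594 = 420 × 594 mm
A3: ⌊594/2⌋ × 420 = 297 × 420 mm
A4: ⌊420/2⌋ × 297 = 210 × 297 mm
A5: ⌊297/2⌋ × 210 = 148 × 210 mm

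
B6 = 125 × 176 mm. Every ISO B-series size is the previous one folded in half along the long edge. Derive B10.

31 × 44 mm

B7: ⌊176/2⌋ × 125 = 88 × 125 mm
B8: ⌊125/2⌋ × 88 = 62 × 88 mm
B9: ⌊88/2⌋ × 62 = 44 × 62 mm
B10: ⌊62/2⌋ × 44 = 31 × 44 mm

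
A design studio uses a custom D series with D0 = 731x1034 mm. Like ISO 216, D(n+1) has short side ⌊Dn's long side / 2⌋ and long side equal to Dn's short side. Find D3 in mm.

258 × 365 mm

D1: ⌊1034/2⌋ × 731 = 517 × 731 mm
D2: ⌊731/2⌋ × 517 = 365 × 517 mm
D3: ⌊517/2⌋ × 365 = 258 × 365 mm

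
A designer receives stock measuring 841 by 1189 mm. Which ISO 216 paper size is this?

Aspect ratio 1189/841 ≈ 1.414 — close to the ISO √2 ≈ 1.414.
In the A-series (A0 area = 1 m²): A0 = 841 × 1189 mm.

A0 (841 × 1189 mm)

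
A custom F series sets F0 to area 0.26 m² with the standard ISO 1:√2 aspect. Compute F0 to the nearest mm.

Let the short side be w mm. Then w · w√2 = 0.26 m² = 260,000 mm².
w² = 260,000/√2, so w ≈ 428.8 mm; long side = w√2 ≈ 606.4 mm.

429 × 606 mm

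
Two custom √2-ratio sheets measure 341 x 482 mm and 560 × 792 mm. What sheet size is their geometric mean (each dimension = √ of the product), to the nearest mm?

Short side: √(341 · 560) = √190960 ≈ 437.0 → 437 mm
Long side: √(482 · 792) = √381744 ≈ 617.9 → 618 mm

437 × 618 mm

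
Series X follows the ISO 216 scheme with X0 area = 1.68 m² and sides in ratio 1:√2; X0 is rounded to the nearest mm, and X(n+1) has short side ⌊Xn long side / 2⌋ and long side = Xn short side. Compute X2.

545 × 770 mm

Let X0's short side be w mm. w · w√2 = 1.68 m² = 1,680,000 mm², so w ≈ 1089.9 mm and w√2 ≈ 1541.4 mm → X0 = 1090 × 1541 mm.
X1: ⌊1541/2⌋ × 1090 = 770 × 1090 mm
X2: ⌊1090/2⌋ × 770 = 545 × 770 mm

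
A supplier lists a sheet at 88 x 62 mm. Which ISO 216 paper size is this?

Aspect ratio 88/62 ≈ 1.419 — close to the ISO √2 ≈ 1.414.
In the B-series (B0 = 1000 × 1414 mm): B8 = 62 × 88 mm.

B8 (62 × 88 mm)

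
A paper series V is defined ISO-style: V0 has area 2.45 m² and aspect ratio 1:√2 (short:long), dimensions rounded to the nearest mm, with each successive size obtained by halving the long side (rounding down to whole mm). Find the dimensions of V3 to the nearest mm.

465 × 658 mm

Let V0's short side be w mm. w · w√2 = 2.45 m² = 2,450,000 mm², so w ≈ 1316.2 mm and w√2 ≈ 1861.4 mm → V0 = 1316 × 1861 mm.
V1: ⌊1861/2⌋ × 1316 = 930 × 1316 mm
V2: ⌊1316/2⌋ × 930 = 658 × 930 mm
V3: ⌊930/2⌋ × 658 = 465 × 658 mm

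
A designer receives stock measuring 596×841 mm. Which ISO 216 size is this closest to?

A1 (594 × 841 mm)

Aspect ratio 841/596 ≈ 1.411 — close to the ISO √2 ≈ 1.414.
In the A-series (A0 area = 1 m²): A1 = 594 × 841 mm.
Off by 2 mm total — nearest standard size.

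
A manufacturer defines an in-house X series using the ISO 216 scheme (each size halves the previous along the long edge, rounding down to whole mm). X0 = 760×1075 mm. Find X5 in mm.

X1: ⌊1075/2⌋ × 760 = 537 × 760 mm
X2: ⌊760/2⌋ × 537 = 380 × 537 mm
X3: ⌊537/2⌋ × 380 = 268 × 380 mm
X4: ⌊380/2⌋ × 268 = 190 × 268 mm
X5: ⌊268/2⌋ × 190 = 134 × 190 mm

134 × 190 mm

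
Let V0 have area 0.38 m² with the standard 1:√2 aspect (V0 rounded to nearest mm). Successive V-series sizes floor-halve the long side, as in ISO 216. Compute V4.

Let V0's short side be w mm. w · w√2 = 0.38 m² = 380,000 mm², so w ≈ 518.4 mm and w√2 ≈ 733.1 mm → V0 = 518 × 733 mm.
V1: ⌊733/2⌋ × 518 = 366 × 518 mm
V2: ⌊518/2⌋ × 366 = 259 × 366 mm
V3: ⌊366/2⌋ × 259 = 183 × 259 mm
V4: ⌊259/2⌋ × 183 = 129 × 183 mm

129 × 183 mm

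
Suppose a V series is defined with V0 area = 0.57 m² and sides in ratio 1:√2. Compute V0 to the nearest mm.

Let the short side be w mm. Then w · w√2 = 0.57 m² = 570,000 mm².
w² = 570,000/√2, so w ≈ 634.9 mm; long side = w√2 ≈ 897.8 mm.

635 × 898 mm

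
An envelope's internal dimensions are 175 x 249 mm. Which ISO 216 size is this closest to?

B5 (176 × 250 mm)

Aspect ratio 249/175 ≈ 1.423 — close to the ISO √2 ≈ 1.414.
In the B-series (B0 = 1000 × 1414 mm): B5 = 176 × 250 mm.
Off by 2 mm total — nearest standard size.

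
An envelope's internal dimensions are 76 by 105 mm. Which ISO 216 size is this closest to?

A7 (74 × 105 mm)

Aspect ratio 105/76 ≈ 1.382 (ISO target is √2 ≈ 1.414).
In the A-series (A0 area = 1 m²): A7 = 74 × 105 mm.
Off by 2 mm total — nearest standard size.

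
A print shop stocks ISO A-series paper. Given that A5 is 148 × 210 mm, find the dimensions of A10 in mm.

A6: ⌊210/2⌋ × 148 = 105 × 148 mm
A7: ⌊148/2⌋ × 105 = 74 × 105 mm
A8: ⌊105/2⌋ × 74 = 52 × 74 mm
A9: ⌊74/2⌋ × 52 = 37 × 52 mm
A10: ⌊52/2⌋ × 37 = 26 × 37 mm

26 × 37 mm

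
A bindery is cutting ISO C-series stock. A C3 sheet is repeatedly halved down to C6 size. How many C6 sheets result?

Each ISO step halves the sheet: 1 × C3 → 2 × C4 → 4 × C5 → 8 × C6
From C3 to C6 is 3 halving steps: 2^3 = 8.

8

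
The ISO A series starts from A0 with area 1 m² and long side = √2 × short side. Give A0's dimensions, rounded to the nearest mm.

Let the short side be w mm. Then the long side is w√2 and w · w√2 = 10⁶ mm².
w² = 10⁶/√2, so w = 1000 / 2^(1/4) ≈ 840.9 mm; long side = 1000 · 2^(1/4) ≈ 1189.2 mm.

841 × 1189 mm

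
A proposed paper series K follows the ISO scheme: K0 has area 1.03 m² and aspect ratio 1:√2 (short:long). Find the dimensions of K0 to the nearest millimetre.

Let the short side be w mm. Then w · w√2 = 1.03 m² = 1,030,000 mm².
w² = 1,030,000/√2, so w ≈ 853.4 mm; long side = w√2 ≈ 1206.9 mm.

853 × 1207 mm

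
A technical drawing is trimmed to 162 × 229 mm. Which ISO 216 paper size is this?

C5 (162 × 229 mm)

Aspect ratio 229/162 ≈ 1.414 — close to the ISO √2 ≈ 1.414.
In the C-series (envelope sizes, between A and B): C5 = 162 × 229 mm.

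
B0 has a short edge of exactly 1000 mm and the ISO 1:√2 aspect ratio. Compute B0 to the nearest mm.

Short side = 1000 mm; long side = 1000√2 ≈ 1414.2 mm.

1000 × 1414 mm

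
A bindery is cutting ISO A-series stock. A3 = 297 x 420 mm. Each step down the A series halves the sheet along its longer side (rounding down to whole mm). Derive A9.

A4: ⌊420/2⌋ × 297 = 210 × 297 mm
A5: ⌊297/2⌋ × 210 = 148 × 210 mm
A6: ⌊210/2⌋ × 148 = 105 × 148 mm
A7: ⌊148/2⌋ × 105 = 74 × 105 mm
A8: ⌊105/2⌋ × 74 = 52 × 74 mm
A9: ⌊74/2⌋ × 52 = 37 × 52 mm

37 × 52 mm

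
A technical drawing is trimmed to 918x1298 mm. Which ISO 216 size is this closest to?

C0 (917 × 1297 mm)

Aspect ratio 1298/918 ≈ 1.414 — close to the ISO √2 ≈ 1.414.
In the C-series (envelope sizes, between A and B): C0 = 917 × 1297 mm.
Off by 2 mm total — nearest standard size.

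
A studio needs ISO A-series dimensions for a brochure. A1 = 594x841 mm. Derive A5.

A2: ⌊841/2⌋ × 594 = 420 × 594 mm
A3: ⌊594/2⌋ × 420 = 297 × 420 mm
A4: ⌊420/2⌋ × 297 = 210 × 297 mm
A5: ⌊297/2⌋ × 210 = 148 × 210 mm

148 × 210 mm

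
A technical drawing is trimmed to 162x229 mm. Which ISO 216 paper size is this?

C5 (162 × 229 mm)

Aspect ratio 229/162 ≈ 1.414 — close to the ISO √2 ≈ 1.414.
In the C-series (envelope sizes, between A and B): C5 = 162 × 229 mm.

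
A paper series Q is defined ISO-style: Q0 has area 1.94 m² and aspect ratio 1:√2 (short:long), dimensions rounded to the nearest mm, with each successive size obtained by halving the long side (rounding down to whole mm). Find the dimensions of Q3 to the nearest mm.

Let Q0's short side be w mm. w · w√2 = 1.94 m² = 1,940,000 mm², so w ≈ 1171.2 mm and w√2 ≈ 1656.4 mm → Q0 = 1171 × 1656 mm.
Q1: ⌊1656/2⌋ × 1171 = 828 × 1171 mm
Q2: ⌊1171/2⌋ × 828 = 585 × 828 mm
Q3: ⌊828/2⌋ × 585 = 414 × 585 mm

414 × 585 mm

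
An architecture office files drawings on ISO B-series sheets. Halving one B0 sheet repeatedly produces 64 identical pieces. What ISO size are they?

64 = 2^6, so 6 halving steps.
B0 → B1 → … → B6 after 6 steps.

B6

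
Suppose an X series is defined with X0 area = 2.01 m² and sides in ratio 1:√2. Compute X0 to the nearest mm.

1192 × 1686 mm

Let the short side be w mm. Then w · w√2 = 2.01 m² = 2,010,000 mm².
w² = 2,010,000/√2, so w ≈ 1192.2 mm; long side = w√2 ≈ 1686.0 mm.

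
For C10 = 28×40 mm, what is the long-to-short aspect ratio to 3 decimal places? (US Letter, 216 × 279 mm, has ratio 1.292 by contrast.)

40 / 28 = 1.429
ISO 216 targets √2 ≈ 1.414; the +0.014 deviation is from mm rounding.

1.429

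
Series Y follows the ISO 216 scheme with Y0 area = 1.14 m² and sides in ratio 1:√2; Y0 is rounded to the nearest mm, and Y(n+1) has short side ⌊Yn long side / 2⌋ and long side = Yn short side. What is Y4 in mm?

224 × 317 mm

Let Y0's short side be w mm. w · w√2 = 1.14 m² = 1,140,000 mm², so w ≈ 897.8 mm and w√2 ≈ 1269.7 mm → Y0 = 898 × 1270 mm.
Y1: ⌊1270/2⌋ × 898 = 635 × 898 mm
Y2: ⌊898/2⌋ × 635 = 449 × 635 mm
Y3: ⌊635/2⌋ × 449 = 317 × 449 mm
Y4: ⌊449/2⌋ × 317 = 224 × 317 mm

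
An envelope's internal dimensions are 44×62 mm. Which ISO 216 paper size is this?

B9 (44 × 62 mm)

Aspect ratio 62/44 ≈ 1.409 — close to the ISO √2 ≈ 1.414.
In the B-series (B0 = 1000 × 1414 mm): B9 = 44 × 62 mm.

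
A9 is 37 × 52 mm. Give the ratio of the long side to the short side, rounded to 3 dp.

1.405

52 / 37 = 1.405
ISO 216 targets √2 ≈ 1.414; the -0.009 deviation is from mm rounding.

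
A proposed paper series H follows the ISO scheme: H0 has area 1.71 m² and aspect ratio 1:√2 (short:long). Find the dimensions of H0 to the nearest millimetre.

1100 × 1555 mm

Let the short side be w mm. Then w · w√2 = 1.71 m² = 1,710,000 mm².
w² = 1,710,000/√2, so w ≈ 1099.6 mm; long side = w√2 ≈ 1555.1 mm.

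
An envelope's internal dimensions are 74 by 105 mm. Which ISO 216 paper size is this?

A7 (74 × 105 mm)

Aspect ratio 105/74 ≈ 1.419 — close to the ISO √2 ≈ 1.414.
In the A-series (A0 area = 1 m²): A7 = 74 × 105 mm.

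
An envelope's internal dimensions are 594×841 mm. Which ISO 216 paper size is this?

A1 (594 × 841 mm)

Aspect ratio 841/594 ≈ 1.416 — close to the ISO √2 ≈ 1.414.
In the A-series (A0 area = 1 m²): A1 = 594 × 841 mm.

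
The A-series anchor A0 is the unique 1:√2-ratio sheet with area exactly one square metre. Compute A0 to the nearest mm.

841 × 1189 mm

Let the short side be w mm. Then the long side is w√2 and w · w√2 = 10⁶ mm².
w² = 10⁶/√2, so w = 1000 / 2^(1/4) ≈ 840.9 mm; long side = 1000 · 2^(1/4) ≈ 1189.2 mm.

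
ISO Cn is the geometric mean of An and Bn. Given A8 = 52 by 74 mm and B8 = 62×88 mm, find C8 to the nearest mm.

Short side: √(52 · 62) = √3224 ≈ 56.8 → 57 mm
Long side: √(74 · 88) = √6512 ≈ 80.7 → 81 mm

57 × 81 mm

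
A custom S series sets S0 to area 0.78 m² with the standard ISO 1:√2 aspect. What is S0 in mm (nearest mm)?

Let the short side be w mm. Then w · w√2 = 0.78 m² = 780,000 mm².
w² = 780,000/√2, so w ≈ 742.7 mm; long side = w√2 ≈ 1050.3 mm.

743 × 1050 mm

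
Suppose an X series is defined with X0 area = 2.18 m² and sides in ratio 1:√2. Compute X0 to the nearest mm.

Let the short side be w mm. Then w · w√2 = 2.18 m² = 2,180,000 mm².
w² = 2,180,000/√2, so w ≈ 1241.6 mm; long side = w√2 ≈ 1755.8 mm.

1242 × 1756 mm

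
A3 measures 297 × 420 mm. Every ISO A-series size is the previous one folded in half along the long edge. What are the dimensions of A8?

A4: ⌊420/2⌋ × 297 = 210 × 297 mm
A5: ⌊297/2⌋ × 210 = 148 × 210 mm
A6: ⌊210/2⌋ × 148 = 105 × 148 mm
A7: ⌊148/2⌋ × 105 = 74 × 105 mm
A8: ⌊105/2⌋ × 74 = 52 × 74 mm

52 × 74 mm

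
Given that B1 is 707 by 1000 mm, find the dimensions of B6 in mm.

125 × 176 mm

B2: ⌊1000/2⌋ × 707 = 500 × 707 mm
B3: ⌊707/2⌋ × 500 = 353 × 500 mm
B4: ⌊500/2⌋ × 353 = 250 × 353 mm
B5: ⌊353/2⌋ × 250 = 176 × 250 mm
B6: ⌊250/2⌋ × 176 = 125 × 176 mm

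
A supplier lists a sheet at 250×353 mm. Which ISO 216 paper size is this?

B4 (250 × 353 mm)

Aspect ratio 353/250 ≈ 1.412 — close to the ISO √2 ≈ 1.414.
In the B-series (B0 = 1000 × 1414 mm): B4 = 250 × 353 mm.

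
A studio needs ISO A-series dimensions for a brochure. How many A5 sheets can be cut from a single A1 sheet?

16

A1 = 594 × 841 mm; A5 = 148 × 210 mm.
Each halving step doubles the count; 4 steps from A1 to A5.
2^4 = 16.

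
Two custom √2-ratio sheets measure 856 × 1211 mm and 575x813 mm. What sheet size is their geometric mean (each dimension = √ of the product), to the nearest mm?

Short side: √(856 · 575) = √492200 ≈ 701.6 → 702 mm
Long side: √(1211 · 813) = √984543 ≈ 992.2 → 992 mm

702 × 992 mm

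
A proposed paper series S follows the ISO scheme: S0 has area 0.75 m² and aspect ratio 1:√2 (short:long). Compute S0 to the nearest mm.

728 × 1030 mm

Let the short side be w mm. Then w · w√2 = 0.75 m² = 750,000 mm².
w² = 750,000/√2, so w ≈ 728.2 mm; long side = w√2 ≈ 1029.9 mm.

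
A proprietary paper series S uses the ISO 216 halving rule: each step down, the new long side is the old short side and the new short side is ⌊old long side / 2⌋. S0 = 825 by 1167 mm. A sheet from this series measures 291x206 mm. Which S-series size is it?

S0: 825 × 1167 mm
S1: 583 × 825 mm
S2: 412 × 583 mm
S3: 291 × 412 mm
S4: 206 × 291 mm
S5: 145 × 206 mm
→ matches S4.

S4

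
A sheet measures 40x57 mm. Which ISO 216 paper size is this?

Aspect ratio 57/40 ≈ 1.425 — close to the ISO √2 ≈ 1.414.
In the C-series (envelope sizes, between A and B): C9 = 40 × 57 mm.

C9 (40 × 57 mm)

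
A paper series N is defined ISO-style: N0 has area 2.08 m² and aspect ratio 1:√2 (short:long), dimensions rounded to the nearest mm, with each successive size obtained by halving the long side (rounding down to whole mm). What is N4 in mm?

303 × 428 mm

Let N0's short side be w mm. w · w√2 = 2.08 m² = 2,080,000 mm², so w ≈ 1212.8 mm and w√2 ≈ 1715.1 mm → N0 = 1213 × 1715 mm.
N1: ⌊1715/2⌋ × 1213 = 857 × 1213 mm
N2: ⌊1213/2⌋ × 857 = 606 × 857 mm
N3: ⌊857/2⌋ × 606 = 428 × 606 mm
N4: ⌊606/2⌋ × 428 = 303 × 428 mm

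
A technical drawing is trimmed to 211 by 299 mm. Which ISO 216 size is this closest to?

A4 (210 × 297 mm)

Aspect ratio 299/211 ≈ 1.417 — close to the ISO √2 ≈ 1.414.
In the A-series (A0 area = 1 m²): A4 = 210 × 297 mm.
Off by 3 mm total — nearest standard size.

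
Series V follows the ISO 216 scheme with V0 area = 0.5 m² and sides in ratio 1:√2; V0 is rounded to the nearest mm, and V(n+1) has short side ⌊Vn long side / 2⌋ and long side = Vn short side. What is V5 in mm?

Let V0's short side be w mm. w · w√2 = 0.5 m² = 500,000 mm², so w ≈ 594.6 mm and w√2 ≈ 840.9 mm → V0 = 595 × 841 mm.
V1: ⌊841/2⌋ × 595 = 420 × 595 mm
V2: ⌊595/2⌋ × 420 = 297 × 420 mm
V3: ⌊420/2⌋ × 297 = 210 × 297 mm
V4: ⌊297/2⌋ × 210 = 148 × 210 mm
V5: ⌊210/2⌋ × 148 = 105 × 148 mm

105 × 148 mm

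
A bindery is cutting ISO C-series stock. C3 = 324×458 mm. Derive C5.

162 × 229 mm

C4: ⌊458/2⌋ × 324 = 229 × 324 mm
C5: ⌊324/2⌋ × 229 = 162 × 229 mm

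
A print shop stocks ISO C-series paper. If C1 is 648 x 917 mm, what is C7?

81 × 114 mm

C2: ⌊917/2⌋ × 648 = 458 × 648 mm
C3: ⌊648/2⌋ × 458 = 324 × 458 mm
C4: ⌊458/2⌋ × 324 = 229 × 324 mm
C5: ⌊324/2⌋ × 229 = 162 × 229 mm
C6: ⌊229/2⌋ × 162 = 114 × 162 mm
C7: ⌊162/2⌋ × 114 = 81 × 114 mm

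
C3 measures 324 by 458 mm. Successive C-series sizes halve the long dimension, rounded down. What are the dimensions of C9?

40 × 57 mm

C4: ⌊458/2⌋ × 324 = 229 × 324 mm
C5: ⌊324/2⌋ × 229 = 162 × 229 mm
C6: ⌊229/2⌋ × 162 = 114 × 162 mm
C7: ⌊162/2⌋ × 114 = 81 × 114 mm
C8: ⌊114/2⌋ × 81 = 57 × 81 mm
C9: ⌊81/2⌋ × 57 = 40 × 57 mm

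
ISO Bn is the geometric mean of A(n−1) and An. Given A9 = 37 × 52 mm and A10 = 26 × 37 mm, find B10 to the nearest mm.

31 × 44 mm

Short side: √(37 · 26) = √962 ≈ 31.0 → 31 mm
Long side: √(52 · 37) = √1924 ≈ 43.9 → 44 mm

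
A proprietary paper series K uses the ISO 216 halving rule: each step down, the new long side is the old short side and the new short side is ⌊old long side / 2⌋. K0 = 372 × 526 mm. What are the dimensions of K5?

65 × 93 mm

K1 = 263 × 372 mm (from K0 by 1 halving).
K2: ⌊372/2⌋ × 263 = 186 × 263 mm
K3: ⌊263/2⌋ × 186 = 131 × 186 mm
K4: ⌊186/2⌋ × 131 = 93 × 131 mm
K5: ⌊131/2⌋ × 93 = 65 × 93 mm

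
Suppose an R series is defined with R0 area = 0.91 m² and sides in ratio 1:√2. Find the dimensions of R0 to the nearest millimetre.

802 × 1134 mm

Let the short side be w mm. Then w · w√2 = 0.91 m² = 910,000 mm².
w² = 910,000/√2, so w ≈ 802.2 mm; long side = w√2 ≈ 1134.4 mm.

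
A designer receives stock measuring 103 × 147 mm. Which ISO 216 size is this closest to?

Aspect ratio 147/103 ≈ 1.427 — close to the ISO √2 ≈ 1.414.
In the A-series (A0 area = 1 m²): A6 = 105 × 148 mm.
Off by 3 mm total — nearest standard size.

A6 (105 × 148 mm)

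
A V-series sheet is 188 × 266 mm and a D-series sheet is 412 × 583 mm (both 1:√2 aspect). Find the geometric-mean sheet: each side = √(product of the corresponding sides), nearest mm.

278 × 394 mm

Short side: √(188 · 412) = √77456 ≈ 278.3 → 278 mm
Long side: √(266 · 583) = √155078 ≈ 393.8 → 394 mm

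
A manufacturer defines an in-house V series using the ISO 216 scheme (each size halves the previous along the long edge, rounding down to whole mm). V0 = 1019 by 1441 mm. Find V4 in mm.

V1: ⌊1441/2⌋ × 1019 = 720 × 1019 mm
V2: ⌊1019/2⌋ × 720 = 509 × 720 mm
V3: ⌊720/2⌋ × 509 = 360 × 509 mm
V4: ⌊509/2⌋ × 360 = 254 × 360 mm

254 × 360 mm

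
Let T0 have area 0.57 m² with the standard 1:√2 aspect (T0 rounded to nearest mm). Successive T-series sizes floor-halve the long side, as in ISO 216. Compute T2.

317 × 449 mm

Let T0's short side be w mm. w · w√2 = 0.57 m² = 570,000 mm², so w ≈ 634.9 mm and w√2 ≈ 897.8 mm → T0 = 635 × 898 mm.
T1: ⌊898/2⌋ × 635 = 449 × 635 mm
T2: ⌊635/2⌋ × 449 = 317 × 449 mm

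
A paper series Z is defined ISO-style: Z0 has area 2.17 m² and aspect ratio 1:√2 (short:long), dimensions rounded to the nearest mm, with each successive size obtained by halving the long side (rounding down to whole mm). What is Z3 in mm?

438 × 619 mm

Let Z0's short side be w mm. w · w√2 = 2.17 m² = 2,170,000 mm², so w ≈ 1238.7 mm and w√2 ≈ 1751.8 mm → Z0 = 1239 × 1752 mm.
Z1: ⌊1752/2⌋ × 1239 = 876 × 1239 mm
Z2: ⌊1239/2⌋ × 876 = 619 × 876 mm
Z3: ⌊876/2⌋ × 619 = 438 × 619 mm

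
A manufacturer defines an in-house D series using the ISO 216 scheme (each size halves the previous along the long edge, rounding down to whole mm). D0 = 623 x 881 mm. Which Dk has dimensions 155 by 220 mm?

D4

D0: 623 × 881 mm
D1: 440 × 623 mm
D2: 311 × 440 mm
D3: 220 × 311 mm
D4: 155 × 220 mm
D5: 110 × 155 mm
→ matches D4.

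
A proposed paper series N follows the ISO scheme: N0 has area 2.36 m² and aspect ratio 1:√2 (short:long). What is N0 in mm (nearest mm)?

Let the short side be w mm. Then w · w√2 = 2.36 m² = 2,360,000 mm².
w² = 2,360,000/√2, so w ≈ 1291.8 mm; long side = w√2 ≈ 1826.9 mm.

1292 × 1827 mm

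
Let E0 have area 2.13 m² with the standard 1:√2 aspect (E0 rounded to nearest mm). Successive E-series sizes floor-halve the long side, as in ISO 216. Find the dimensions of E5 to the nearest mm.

Let E0's short side be w mm. w · w√2 = 2.13 m² = 2,130,000 mm², so w ≈ 1227.2 mm and w√2 ≈ 1735.6 mm → E0 = 1227 × 1736 mm.
E1: ⌊1736/2⌋ × 1227 = 868 × 1227 mm
E2: ⌊1227/2⌋ × 868 = 613 × 868 mm
E3: ⌊868/2⌋ × 613 = 434 × 613 mm
E4: ⌊613/2⌋ × 434 = 306 × 434 mm
E5: ⌊434/2⌋ × 306 = 217 × 306 mm

217 × 306 mm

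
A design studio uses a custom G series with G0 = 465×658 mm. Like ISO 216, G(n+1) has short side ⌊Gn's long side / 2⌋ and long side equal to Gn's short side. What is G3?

G1 = 329 × 465 mm (from G0 by 1 halving).
G2: ⌊465/2⌋ × 329 = 232 × 329 mm
G3: ⌊329/2⌋ × 232 = 164 × 232 mm

164 × 232 mm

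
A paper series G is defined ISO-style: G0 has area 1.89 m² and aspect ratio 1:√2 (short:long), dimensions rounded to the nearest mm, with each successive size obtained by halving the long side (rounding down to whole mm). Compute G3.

Let G0's short side be w mm. w · w√2 = 1.89 m² = 1,890,000 mm², so w ≈ 1156.0 mm and w√2 ≈ 1634.9 mm → G0 = 1156 × 1635 mm.
G1: ⌊1635/2⌋ × 1156 = 817 × 1156 mm
G2: ⌊1156/2⌋ × 817 = 578 × 817 mm
G3: ⌊817/2⌋ × 578 = 408 × 578 mm

408 × 578 mm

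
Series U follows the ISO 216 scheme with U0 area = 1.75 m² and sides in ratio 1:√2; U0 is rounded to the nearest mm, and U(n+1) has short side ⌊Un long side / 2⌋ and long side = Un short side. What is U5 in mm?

Let U0's short side be w mm. w · w√2 = 1.75 m² = 1,750,000 mm², so w ≈ 1112.4 mm and w√2 ≈ 1573.2 mm → U0 = 1112 × 1573 mm.
U1: ⌊1573/2⌋ × 1112 = 786 × 1112 mm
U2: ⌊1112/2⌋ × 786 = 556 × 786 mm
U3: ⌊786/2⌋ × 556 = 393 × 556 mm
U4: ⌊556/2⌋ × 393 = 278 × 393 mm
U5: ⌊393/2⌋ × 278 = 196 × 278 mm

196 × 278 mm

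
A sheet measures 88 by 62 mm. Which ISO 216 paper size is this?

B8 (62 × 88 mm)

Aspect ratio 88/62 ≈ 1.419 — close to the ISO √2 ≈ 1.414.
In the B-series (B0 = 1000 × 1414 mm): B8 = 62 × 88 mm.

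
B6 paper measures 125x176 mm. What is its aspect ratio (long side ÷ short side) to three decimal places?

1.408

176 / 125 = 1.408
ISO 216 targets √2 ≈ 1.414; the -0.006 deviation is from mm rounding.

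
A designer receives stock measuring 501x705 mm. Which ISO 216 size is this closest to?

B2 (500 × 707 mm)

Aspect ratio 705/501 ≈ 1.407 — close to the ISO √2 ≈ 1.414.
In the B-series (B0 = 1000 × 1414 mm): B2 = 500 × 707 mm.
Off by 3 mm total — nearest standard size.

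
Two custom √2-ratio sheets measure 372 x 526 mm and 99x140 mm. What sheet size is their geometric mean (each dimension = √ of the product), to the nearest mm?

192 × 271 mm

Short side: √(372 · 99) = √36828 ≈ 191.9 → 192 mm
Long side: √(526 · 140) = √73640 ≈ 271.4 → 271 mm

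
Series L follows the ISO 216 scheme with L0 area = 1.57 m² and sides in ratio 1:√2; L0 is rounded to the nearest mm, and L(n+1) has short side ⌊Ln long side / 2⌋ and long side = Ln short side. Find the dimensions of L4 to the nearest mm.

263 × 372 mm

Let L0's short side be w mm. w · w√2 = 1.57 m² = 1,570,000 mm², so w ≈ 1053.6 mm and w√2 ≈ 1490.1 mm → L0 = 1054 × 1490 mm.
L1: ⌊1490/2⌋ × 1054 = 745 × 1054 mm
L2: ⌊1054/2⌋ × 745 = 527 × 745 mm
L3: ⌊745/2⌋ × 527 = 372 × 527 mm
L4: ⌊527/2⌋ × 372 = 263 × 372 mm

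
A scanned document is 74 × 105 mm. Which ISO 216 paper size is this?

A7 (74 × 105 mm)

Aspect ratio 105/74 ≈ 1.419 — close to the ISO √2 ≈ 1.414.
In the A-series (A0 area = 1 m²): A7 = 74 × 105 mm.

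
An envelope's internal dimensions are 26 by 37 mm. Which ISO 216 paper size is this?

A10 (26 × 37 mm)

Aspect ratio 37/26 ≈ 1.423 — close to the ISO √2 ≈ 1.414.
In the A-series (A0 area = 1 m²): A10 = 26 × 37 mm.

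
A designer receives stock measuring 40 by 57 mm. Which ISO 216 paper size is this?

C9 (40 × 57 mm)

Aspect ratio 57/40 ≈ 1.425 — close to the ISO √2 ≈ 1.414.
In the C-series (envelope sizes, between A and B): C9 = 40 × 57 mm.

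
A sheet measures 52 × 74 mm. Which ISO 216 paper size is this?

Aspect ratio 74/52 ≈ 1.423 — close to the ISO √2 ≈ 1.414.
In the A-series (A0 area = 1 m²): A8 = 52 × 74 mm.

A8 (52 × 74 mm)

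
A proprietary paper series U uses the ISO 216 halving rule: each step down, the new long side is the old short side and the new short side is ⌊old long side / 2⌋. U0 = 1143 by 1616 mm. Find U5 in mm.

202 × 285 mm

U1: ⌊1616/2⌋ × 1143 = 808 × 1143 mm
U2: ⌊1143/2⌋ × 808 = 571 × 808 mm
U3: ⌊808/2⌋ × 571 = 404 × 571 mm
U4: ⌊571/2⌋ × 404 = 285 × 404 mm
U5: ⌊404/2⌋ × 285 = 202 × 285 mm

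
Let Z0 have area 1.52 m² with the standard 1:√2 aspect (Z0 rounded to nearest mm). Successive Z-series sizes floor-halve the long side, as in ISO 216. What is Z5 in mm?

183 × 259 mm

Let Z0's short side be w mm. w · w√2 = 1.52 m² = 1,520,000 mm², so w ≈ 1036.7 mm and w√2 ≈ 1466.2 mm → Z0 = 1037 × 1466 mm.
Z1: ⌊1466/2⌋ × 1037 = 733 × 1037 mm
Z2: ⌊1037/2⌋ × 733 = 518 × 733 mm
Z3: ⌊733/2⌋ × 518 = 366 × 518 mm
Z4: ⌊518/2⌋ × 366 = 259 × 366 mm
Z5: ⌊366/2⌋ × 259 = 183 × 259 mm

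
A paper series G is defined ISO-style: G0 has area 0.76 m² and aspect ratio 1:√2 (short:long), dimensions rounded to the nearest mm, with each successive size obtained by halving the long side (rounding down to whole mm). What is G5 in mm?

129 × 183 mm

Let G0's short side be w mm. w · w√2 = 0.76 m² = 760,000 mm², so w ≈ 733.1 mm and w√2 ≈ 1036.7 mm → G0 = 733 × 1037 mm.
G1: ⌊1037/2⌋ × 733 = 518 × 733 mm
G2: ⌊733/2⌋ × 518 = 366 × 518 mm
G3: ⌊518/2⌋ × 366 = 259 × 366 mm
G4: ⌊366/2⌋ × 259 = 183 × 259 mm
G5: ⌊259/2⌋ × 183 = 129 × 183 mm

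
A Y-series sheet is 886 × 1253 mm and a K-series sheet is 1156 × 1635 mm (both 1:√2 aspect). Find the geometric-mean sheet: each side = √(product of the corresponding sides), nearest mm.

Short side: √(886 · 1156) = √1024216 ≈ 1012.0 → 1012 mm
Long side: √(1253 · 1635) = √2048655 ≈ 1431.3 → 1431 mm

1012 × 1431 mm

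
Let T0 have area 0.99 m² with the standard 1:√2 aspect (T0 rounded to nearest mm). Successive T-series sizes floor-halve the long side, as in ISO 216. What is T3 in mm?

295 × 418 mm

Let T0's short side be w mm. w · w√2 = 0.99 m² = 990,000 mm², so w ≈ 836.7 mm and w√2 ≈ 1183.2 mm → T0 = 837 × 1183 mm.
T1: ⌊1183/2⌋ × 837 = 591 × 837 mm
T2: ⌊837/2⌋ × 591 = 418 × 591 mm
T3: ⌊591/2⌋ × 418 = 295 × 418 mm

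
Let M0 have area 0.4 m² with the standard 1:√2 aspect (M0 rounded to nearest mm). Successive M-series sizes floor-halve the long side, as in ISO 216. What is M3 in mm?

188 × 266 mm

Let M0's short side be w mm. w · w√2 = 0.4 m² = 400,000 mm², so w ≈ 531.8 mm and w√2 ≈ 752.1 mm → M0 = 532 × 752 mm.
M1: ⌊752/2⌋ × 532 = 376 × 532 mm
M2: ⌊532/2⌋ × 376 = 266 × 376 mm
M3: ⌊376/2⌋ × 266 = 188 × 266 mm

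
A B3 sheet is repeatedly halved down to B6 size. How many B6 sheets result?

8

Each ISO step halves the sheet: 1 × B3 → 2 × B4 → 4 × B5 → 8 × B6
From B3 to B6 is 3 halving steps: 2^3 = 8.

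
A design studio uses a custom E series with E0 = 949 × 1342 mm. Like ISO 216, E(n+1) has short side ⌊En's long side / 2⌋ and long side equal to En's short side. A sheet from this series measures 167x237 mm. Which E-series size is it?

E5

E0: 949 × 1342 mm
E1: 671 × 949 mm
E2: 474 × 671 mm
E3: 335 × 474 mm
E4: 237 × 335 mm
E5: 167 × 237 mm
E6: 118 × 167 mm
→ matches E5.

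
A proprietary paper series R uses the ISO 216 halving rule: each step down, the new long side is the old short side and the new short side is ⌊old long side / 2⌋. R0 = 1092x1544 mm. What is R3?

R1: ⌊1544/2⌋ × 1092 = 772 × 1092 mm
R2: ⌊1092/2⌋ × 772 = 546 × 772 mm
R3: ⌊772/2⌋ × 546 = 386 × 546 mm

386 × 546 mm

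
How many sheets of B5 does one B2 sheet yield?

8

B2 = 500 × 707 mm; B5 = 176 × 250 mm.
Each halving step doubles the count; 3 steps from B2 to B5.
2^3 = 8.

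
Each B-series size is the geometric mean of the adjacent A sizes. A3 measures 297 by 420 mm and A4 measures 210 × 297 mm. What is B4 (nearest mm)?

Short side: √(297 · 210) = √62370 ≈ 249.7 → 250 mm
Long side: √(420 · 297) = √124740 ≈ 353.2 → 353 mm

250 × 353 mm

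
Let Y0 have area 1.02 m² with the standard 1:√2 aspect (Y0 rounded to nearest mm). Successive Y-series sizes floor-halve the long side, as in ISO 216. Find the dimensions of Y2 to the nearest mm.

424 × 600 mm

Let Y0's short side be w mm. w · w√2 = 1.02 m² = 1,020,000 mm², so w ≈ 849.3 mm and w√2 ≈ 1201.0 mm → Y0 = 849 × 1201 mm.
Y1: ⌊1201/2⌋ × 849 = 600 × 849 mm
Y2: ⌊849/2⌋ × 600 = 424 × 600 mm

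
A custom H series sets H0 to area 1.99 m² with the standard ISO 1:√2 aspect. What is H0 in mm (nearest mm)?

Let the short side be w mm. Then w · w√2 = 1.99 m² = 1,990,000 mm².
w² = 1,990,000/√2, so w ≈ 1186.2 mm; long side = w√2 ≈ 1677.6 mm.

1186 × 1678 mm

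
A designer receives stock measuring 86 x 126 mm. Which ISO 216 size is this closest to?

B7 (88 × 125 mm)

Aspect ratio 126/86 ≈ 1.465 (ISO target is √2 ≈ 1.414).
In the B-series (B0 = 1000 × 1414 mm): B7 = 88 × 125 mm.
Off by 3 mm total — nearest standard size.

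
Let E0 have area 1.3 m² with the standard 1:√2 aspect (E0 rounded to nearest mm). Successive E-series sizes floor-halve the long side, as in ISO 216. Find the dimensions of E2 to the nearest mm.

479 × 678 mm

Let E0's short side be w mm. w · w√2 = 1.3 m² = 1,300,000 mm², so w ≈ 958.8 mm and w√2 ≈ 1355.9 mm → E0 = 959 × 1356 mm.
E1: ⌊1356/2⌋ × 959 = 678 × 959 mm
E2: ⌊959/2⌋ × 678 = 479 × 678 mm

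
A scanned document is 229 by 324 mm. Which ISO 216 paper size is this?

Aspect ratio 324/229 ≈ 1.415 — close to the ISO √2 ≈ 1.414.
In the C-series (envelope sizes, between A and B): C4 = 229 × 324 mm.

C4 (229 × 324 mm)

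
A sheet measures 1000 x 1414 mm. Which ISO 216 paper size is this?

B0 (1000 × 1414 mm)

Aspect ratio 1414/1000 ≈ 1.414 — close to the ISO √2 ≈ 1.414.
In the B-series (B0 = 1000 × 1414 mm): B0 = 1000 × 1414 mm.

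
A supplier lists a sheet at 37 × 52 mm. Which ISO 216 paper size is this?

Aspect ratio 52/37 ≈ 1.405 — close to the ISO √2 ≈ 1.414.
In the A-series (A0 area = 1 m²): A9 = 37 × 52 mm.

A9 (37 × 52 mm)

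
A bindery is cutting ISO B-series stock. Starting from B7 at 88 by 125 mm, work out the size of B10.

31 × 44 mm

B8: ⌊125/2⌋ × 88 = 62 × 88 mm
B9: ⌊88/2⌋ × 62 = 44 × 62 mm
B10: ⌊62/2⌋ × 44 = 31 × 44 mm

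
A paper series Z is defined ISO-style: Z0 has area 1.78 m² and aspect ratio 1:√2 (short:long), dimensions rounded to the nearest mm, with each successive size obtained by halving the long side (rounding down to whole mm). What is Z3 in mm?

Let Z0's short side be w mm. w · w√2 = 1.78 m² = 1,780,000 mm², so w ≈ 1121.9 mm and w√2 ≈ 1586.6 mm → Z0 = 1122 × 1587 mm.
Z1: ⌊1587/2⌋ × 1122 = 793 × 1122 mm
Z2: ⌊1122/2⌋ × 793 = 561 × 793 mm
Z3: ⌊793/2⌋ × 561 = 396 × 561 mm

396 × 561 mm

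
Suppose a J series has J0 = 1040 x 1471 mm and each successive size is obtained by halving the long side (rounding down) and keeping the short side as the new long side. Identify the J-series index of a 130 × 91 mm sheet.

J7

J0: 1040 × 1471 mm
J1: 735 × 1040 mm
J2: 520 × 735 mm
J3: 367 × 520 mm
J4: 260 × 367 mm
J5: 183 × 260 mm
J6: 130 × 183 mm
J7: 91 × 130 mm
J8: 65 × 91 mm
→ matches J7.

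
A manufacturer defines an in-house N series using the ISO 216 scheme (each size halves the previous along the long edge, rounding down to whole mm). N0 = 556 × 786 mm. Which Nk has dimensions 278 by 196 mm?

N3

N0: 556 × 786 mm
N1: 393 × 556 mm
N2: 278 × 393 mm
N3: 196 × 278 mm
N4: 139 × 196 mm
→ matches N3.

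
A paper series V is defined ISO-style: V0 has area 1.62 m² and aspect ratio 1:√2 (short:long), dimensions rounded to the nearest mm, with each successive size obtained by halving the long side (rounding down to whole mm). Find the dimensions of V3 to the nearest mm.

Let V0's short side be w mm. w · w√2 = 1.62 m² = 1,620,000 mm², so w ≈ 1070.3 mm and w√2 ≈ 1513.6 mm → V0 = 1070 × 1514 mm.
V1: ⌊1514/2⌋ × 1070 = 757 × 1070 mm
V2: ⌊1070/2⌋ × 757 = 535 × 757 mm
V3: ⌊757/2⌋ × 535 = 378 × 535 mm

378 × 535 mm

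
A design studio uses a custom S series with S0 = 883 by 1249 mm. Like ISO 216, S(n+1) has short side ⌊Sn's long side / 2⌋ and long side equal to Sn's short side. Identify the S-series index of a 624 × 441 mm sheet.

S2

S0: 883 × 1249 mm
S1: 624 × 883 mm
S2: 441 × 624 mm
S3: 312 × 441 mm
→ matches S2.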